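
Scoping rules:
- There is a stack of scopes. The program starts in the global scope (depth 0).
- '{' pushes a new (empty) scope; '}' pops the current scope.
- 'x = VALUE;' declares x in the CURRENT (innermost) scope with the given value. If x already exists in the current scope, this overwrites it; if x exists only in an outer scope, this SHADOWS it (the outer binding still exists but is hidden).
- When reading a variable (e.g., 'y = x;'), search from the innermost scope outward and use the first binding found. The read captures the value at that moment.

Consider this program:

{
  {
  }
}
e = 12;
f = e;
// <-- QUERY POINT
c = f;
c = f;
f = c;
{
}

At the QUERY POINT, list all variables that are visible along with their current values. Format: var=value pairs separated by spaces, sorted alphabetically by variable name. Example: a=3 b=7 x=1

Step 1: enter scope (depth=1)
Step 2: enter scope (depth=2)
Step 3: exit scope (depth=1)
Step 4: exit scope (depth=0)
Step 5: declare e=12 at depth 0
Step 6: declare f=(read e)=12 at depth 0
Visible at query point: e=12 f=12

Answer: e=12 f=12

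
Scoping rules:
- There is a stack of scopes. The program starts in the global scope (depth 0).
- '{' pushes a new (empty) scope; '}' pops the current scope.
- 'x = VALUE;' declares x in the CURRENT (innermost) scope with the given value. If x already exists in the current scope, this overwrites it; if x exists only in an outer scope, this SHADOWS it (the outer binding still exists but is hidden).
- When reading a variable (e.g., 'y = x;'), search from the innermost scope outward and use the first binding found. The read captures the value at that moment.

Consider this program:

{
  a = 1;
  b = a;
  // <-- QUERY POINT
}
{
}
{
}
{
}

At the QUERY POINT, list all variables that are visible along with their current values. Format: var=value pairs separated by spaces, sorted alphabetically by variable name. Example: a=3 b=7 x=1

Step 1: enter scope (depth=1)
Step 2: declare a=1 at depth 1
Step 3: declare b=(read a)=1 at depth 1
Visible at query point: a=1 b=1

Answer: a=1 b=1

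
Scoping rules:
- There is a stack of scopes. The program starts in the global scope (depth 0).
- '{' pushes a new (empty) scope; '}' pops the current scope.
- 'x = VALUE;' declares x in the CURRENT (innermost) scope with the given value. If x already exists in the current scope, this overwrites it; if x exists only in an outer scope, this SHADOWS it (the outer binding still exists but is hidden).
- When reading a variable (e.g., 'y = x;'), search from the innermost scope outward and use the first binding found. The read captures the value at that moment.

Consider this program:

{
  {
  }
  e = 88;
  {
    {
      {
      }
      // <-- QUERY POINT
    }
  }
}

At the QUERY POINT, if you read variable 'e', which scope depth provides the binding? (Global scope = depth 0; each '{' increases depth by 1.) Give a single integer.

Answer: 1

Derivation:
Step 1: enter scope (depth=1)
Step 2: enter scope (depth=2)
Step 3: exit scope (depth=1)
Step 4: declare e=88 at depth 1
Step 5: enter scope (depth=2)
Step 6: enter scope (depth=3)
Step 7: enter scope (depth=4)
Step 8: exit scope (depth=3)
Visible at query point: e=88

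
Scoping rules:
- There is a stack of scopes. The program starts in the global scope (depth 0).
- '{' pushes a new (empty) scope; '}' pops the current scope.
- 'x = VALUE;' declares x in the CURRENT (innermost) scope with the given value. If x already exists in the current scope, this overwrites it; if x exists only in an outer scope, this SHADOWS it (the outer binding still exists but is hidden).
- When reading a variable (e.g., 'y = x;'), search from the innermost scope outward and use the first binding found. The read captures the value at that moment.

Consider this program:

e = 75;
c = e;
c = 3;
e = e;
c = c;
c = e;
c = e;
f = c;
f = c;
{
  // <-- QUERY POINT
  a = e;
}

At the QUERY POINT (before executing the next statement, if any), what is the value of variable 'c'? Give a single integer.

Step 1: declare e=75 at depth 0
Step 2: declare c=(read e)=75 at depth 0
Step 3: declare c=3 at depth 0
Step 4: declare e=(read e)=75 at depth 0
Step 5: declare c=(read c)=3 at depth 0
Step 6: declare c=(read e)=75 at depth 0
Step 7: declare c=(read e)=75 at depth 0
Step 8: declare f=(read c)=75 at depth 0
Step 9: declare f=(read c)=75 at depth 0
Step 10: enter scope (depth=1)
Visible at query point: c=75 e=75 f=75

Answer: 75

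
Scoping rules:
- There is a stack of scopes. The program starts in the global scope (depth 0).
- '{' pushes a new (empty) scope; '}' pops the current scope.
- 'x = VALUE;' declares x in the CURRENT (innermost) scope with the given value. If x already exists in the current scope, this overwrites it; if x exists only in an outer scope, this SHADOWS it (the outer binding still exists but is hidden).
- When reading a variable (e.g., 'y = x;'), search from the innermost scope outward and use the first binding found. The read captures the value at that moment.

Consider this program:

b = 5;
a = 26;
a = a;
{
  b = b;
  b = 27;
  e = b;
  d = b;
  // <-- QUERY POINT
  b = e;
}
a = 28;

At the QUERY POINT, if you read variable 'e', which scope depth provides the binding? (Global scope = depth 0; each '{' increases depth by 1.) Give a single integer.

Step 1: declare b=5 at depth 0
Step 2: declare a=26 at depth 0
Step 3: declare a=(read a)=26 at depth 0
Step 4: enter scope (depth=1)
Step 5: declare b=(read b)=5 at depth 1
Step 6: declare b=27 at depth 1
Step 7: declare e=(read b)=27 at depth 1
Step 8: declare d=(read b)=27 at depth 1
Visible at query point: a=26 b=27 d=27 e=27

Answer: 1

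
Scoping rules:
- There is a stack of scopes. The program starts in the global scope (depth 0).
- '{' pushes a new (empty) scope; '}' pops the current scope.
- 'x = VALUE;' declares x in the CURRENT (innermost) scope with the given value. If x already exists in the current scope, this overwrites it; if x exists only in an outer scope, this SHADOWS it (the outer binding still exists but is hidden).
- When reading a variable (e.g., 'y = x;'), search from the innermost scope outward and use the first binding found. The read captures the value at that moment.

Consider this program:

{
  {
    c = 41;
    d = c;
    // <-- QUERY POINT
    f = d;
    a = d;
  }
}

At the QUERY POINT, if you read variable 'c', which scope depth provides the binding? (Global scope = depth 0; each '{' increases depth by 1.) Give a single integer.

Answer: 2

Derivation:
Step 1: enter scope (depth=1)
Step 2: enter scope (depth=2)
Step 3: declare c=41 at depth 2
Step 4: declare d=(read c)=41 at depth 2
Visible at query point: c=41 d=41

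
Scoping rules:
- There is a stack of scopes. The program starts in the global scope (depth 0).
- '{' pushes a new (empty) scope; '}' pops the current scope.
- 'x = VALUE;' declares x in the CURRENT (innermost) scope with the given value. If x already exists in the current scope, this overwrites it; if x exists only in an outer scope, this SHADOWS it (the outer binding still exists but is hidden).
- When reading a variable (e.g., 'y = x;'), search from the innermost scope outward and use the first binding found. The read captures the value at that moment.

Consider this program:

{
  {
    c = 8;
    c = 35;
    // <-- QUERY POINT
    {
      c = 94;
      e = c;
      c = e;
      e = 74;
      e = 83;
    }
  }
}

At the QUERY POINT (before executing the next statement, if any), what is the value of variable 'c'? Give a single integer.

Step 1: enter scope (depth=1)
Step 2: enter scope (depth=2)
Step 3: declare c=8 at depth 2
Step 4: declare c=35 at depth 2
Visible at query point: c=35

Answer: 35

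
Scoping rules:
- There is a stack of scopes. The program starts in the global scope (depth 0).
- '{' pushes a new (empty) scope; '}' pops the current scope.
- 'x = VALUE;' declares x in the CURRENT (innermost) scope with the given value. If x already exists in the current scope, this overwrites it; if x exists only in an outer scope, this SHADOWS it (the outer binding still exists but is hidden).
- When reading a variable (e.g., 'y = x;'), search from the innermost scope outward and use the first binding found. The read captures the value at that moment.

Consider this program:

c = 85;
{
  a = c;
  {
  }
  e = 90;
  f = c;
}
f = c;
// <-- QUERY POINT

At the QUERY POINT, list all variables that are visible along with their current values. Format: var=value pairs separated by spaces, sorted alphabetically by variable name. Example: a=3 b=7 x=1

Step 1: declare c=85 at depth 0
Step 2: enter scope (depth=1)
Step 3: declare a=(read c)=85 at depth 1
Step 4: enter scope (depth=2)
Step 5: exit scope (depth=1)
Step 6: declare e=90 at depth 1
Step 7: declare f=(read c)=85 at depth 1
Step 8: exit scope (depth=0)
Step 9: declare f=(read c)=85 at depth 0
Visible at query point: c=85 f=85

Answer: c=85 f=85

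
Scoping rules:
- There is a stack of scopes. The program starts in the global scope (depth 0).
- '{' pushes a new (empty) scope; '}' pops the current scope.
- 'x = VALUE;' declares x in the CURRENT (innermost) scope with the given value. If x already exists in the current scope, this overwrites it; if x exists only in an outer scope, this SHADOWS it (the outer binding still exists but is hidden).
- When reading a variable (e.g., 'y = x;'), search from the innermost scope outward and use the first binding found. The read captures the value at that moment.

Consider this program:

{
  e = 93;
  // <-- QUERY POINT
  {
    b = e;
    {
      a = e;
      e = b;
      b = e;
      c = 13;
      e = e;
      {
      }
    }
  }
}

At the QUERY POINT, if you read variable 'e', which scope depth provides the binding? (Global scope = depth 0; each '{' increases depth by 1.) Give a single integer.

Step 1: enter scope (depth=1)
Step 2: declare e=93 at depth 1
Visible at query point: e=93

Answer: 1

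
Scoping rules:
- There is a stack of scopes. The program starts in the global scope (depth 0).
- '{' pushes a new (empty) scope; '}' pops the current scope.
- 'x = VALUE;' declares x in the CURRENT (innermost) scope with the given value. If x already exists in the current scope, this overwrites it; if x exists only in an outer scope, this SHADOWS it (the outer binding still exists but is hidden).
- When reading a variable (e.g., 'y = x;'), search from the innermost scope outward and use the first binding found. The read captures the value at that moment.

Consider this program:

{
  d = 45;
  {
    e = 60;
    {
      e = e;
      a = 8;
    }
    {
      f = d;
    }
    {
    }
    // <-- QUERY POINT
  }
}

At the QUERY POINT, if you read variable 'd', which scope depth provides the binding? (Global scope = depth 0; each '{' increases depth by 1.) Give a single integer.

Step 1: enter scope (depth=1)
Step 2: declare d=45 at depth 1
Step 3: enter scope (depth=2)
Step 4: declare e=60 at depth 2
Step 5: enter scope (depth=3)
Step 6: declare e=(read e)=60 at depth 3
Step 7: declare a=8 at depth 3
Step 8: exit scope (depth=2)
Step 9: enter scope (depth=3)
Step 10: declare f=(read d)=45 at depth 3
Step 11: exit scope (depth=2)
Step 12: enter scope (depth=3)
Step 13: exit scope (depth=2)
Visible at query point: d=45 e=60

Answer: 1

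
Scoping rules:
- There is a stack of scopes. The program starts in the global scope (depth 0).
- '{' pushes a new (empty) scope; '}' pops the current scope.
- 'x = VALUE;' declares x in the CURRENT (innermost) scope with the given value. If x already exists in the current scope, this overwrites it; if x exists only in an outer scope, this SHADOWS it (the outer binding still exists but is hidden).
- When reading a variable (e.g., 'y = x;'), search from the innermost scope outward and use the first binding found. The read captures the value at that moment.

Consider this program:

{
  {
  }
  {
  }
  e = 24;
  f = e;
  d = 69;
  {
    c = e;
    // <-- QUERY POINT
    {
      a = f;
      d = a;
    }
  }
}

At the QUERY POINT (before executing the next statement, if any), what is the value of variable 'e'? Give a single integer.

Step 1: enter scope (depth=1)
Step 2: enter scope (depth=2)
Step 3: exit scope (depth=1)
Step 4: enter scope (depth=2)
Step 5: exit scope (depth=1)
Step 6: declare e=24 at depth 1
Step 7: declare f=(read e)=24 at depth 1
Step 8: declare d=69 at depth 1
Step 9: enter scope (depth=2)
Step 10: declare c=(read e)=24 at depth 2
Visible at query point: c=24 d=69 e=24 f=24

Answer: 24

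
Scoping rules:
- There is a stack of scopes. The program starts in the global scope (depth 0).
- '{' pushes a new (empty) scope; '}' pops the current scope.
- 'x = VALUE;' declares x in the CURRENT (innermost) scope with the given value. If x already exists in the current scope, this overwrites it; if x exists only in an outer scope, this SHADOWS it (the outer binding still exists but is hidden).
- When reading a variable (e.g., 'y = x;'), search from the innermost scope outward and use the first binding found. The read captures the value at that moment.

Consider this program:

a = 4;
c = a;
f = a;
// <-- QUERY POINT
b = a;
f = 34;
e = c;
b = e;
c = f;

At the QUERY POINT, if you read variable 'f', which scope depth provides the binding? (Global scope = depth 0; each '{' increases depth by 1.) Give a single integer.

Answer: 0

Derivation:
Step 1: declare a=4 at depth 0
Step 2: declare c=(read a)=4 at depth 0
Step 3: declare f=(read a)=4 at depth 0
Visible at query point: a=4 c=4 f=4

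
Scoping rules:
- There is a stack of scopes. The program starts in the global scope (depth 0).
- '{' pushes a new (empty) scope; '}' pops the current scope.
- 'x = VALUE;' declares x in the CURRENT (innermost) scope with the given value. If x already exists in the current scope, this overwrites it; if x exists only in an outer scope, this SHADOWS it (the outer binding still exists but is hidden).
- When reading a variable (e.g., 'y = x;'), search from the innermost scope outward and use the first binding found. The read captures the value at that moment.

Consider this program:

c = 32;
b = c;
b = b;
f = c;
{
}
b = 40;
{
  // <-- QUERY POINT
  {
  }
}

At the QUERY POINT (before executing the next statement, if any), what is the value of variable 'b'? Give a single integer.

Step 1: declare c=32 at depth 0
Step 2: declare b=(read c)=32 at depth 0
Step 3: declare b=(read b)=32 at depth 0
Step 4: declare f=(read c)=32 at depth 0
Step 5: enter scope (depth=1)
Step 6: exit scope (depth=0)
Step 7: declare b=40 at depth 0
Step 8: enter scope (depth=1)
Visible at query point: b=40 c=32 f=32

Answer: 40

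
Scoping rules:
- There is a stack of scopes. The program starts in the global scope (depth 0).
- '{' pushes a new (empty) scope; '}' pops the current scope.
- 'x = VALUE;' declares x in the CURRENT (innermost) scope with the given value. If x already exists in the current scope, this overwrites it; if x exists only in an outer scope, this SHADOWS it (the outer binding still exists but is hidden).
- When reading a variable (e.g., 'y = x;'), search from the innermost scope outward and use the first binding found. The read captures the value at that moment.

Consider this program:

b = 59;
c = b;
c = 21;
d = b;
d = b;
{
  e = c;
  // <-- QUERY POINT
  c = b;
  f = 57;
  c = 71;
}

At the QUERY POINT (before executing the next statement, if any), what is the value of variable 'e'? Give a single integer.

Answer: 21

Derivation:
Step 1: declare b=59 at depth 0
Step 2: declare c=(read b)=59 at depth 0
Step 3: declare c=21 at depth 0
Step 4: declare d=(read b)=59 at depth 0
Step 5: declare d=(read b)=59 at depth 0
Step 6: enter scope (depth=1)
Step 7: declare e=(read c)=21 at depth 1
Visible at query point: b=59 c=21 d=59 e=21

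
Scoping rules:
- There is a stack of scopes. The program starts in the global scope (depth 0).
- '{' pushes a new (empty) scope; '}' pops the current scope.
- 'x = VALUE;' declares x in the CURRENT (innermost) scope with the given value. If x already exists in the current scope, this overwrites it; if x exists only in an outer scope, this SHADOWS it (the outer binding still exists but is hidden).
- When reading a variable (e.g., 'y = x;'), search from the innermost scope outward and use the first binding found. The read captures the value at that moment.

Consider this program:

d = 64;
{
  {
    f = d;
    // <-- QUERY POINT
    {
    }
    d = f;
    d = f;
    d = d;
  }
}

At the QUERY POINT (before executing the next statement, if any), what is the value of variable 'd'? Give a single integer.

Step 1: declare d=64 at depth 0
Step 2: enter scope (depth=1)
Step 3: enter scope (depth=2)
Step 4: declare f=(read d)=64 at depth 2
Visible at query point: d=64 f=64

Answer: 64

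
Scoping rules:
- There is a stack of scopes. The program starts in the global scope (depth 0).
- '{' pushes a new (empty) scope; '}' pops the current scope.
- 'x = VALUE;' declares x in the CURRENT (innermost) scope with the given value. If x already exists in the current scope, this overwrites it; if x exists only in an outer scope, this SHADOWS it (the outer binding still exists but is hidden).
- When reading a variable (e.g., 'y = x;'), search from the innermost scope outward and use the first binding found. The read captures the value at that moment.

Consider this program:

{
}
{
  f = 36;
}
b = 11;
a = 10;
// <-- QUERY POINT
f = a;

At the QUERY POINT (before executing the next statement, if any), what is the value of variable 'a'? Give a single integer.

Step 1: enter scope (depth=1)
Step 2: exit scope (depth=0)
Step 3: enter scope (depth=1)
Step 4: declare f=36 at depth 1
Step 5: exit scope (depth=0)
Step 6: declare b=11 at depth 0
Step 7: declare a=10 at depth 0
Visible at query point: a=10 b=11

Answer: 10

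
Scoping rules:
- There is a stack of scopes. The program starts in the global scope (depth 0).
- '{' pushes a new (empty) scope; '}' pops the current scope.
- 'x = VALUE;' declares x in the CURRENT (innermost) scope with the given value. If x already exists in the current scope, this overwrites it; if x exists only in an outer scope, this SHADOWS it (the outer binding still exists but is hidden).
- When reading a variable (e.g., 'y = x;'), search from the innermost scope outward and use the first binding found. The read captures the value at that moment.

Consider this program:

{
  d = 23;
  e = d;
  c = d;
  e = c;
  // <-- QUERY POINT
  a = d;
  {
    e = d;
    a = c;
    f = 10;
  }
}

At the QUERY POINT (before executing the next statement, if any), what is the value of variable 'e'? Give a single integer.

Step 1: enter scope (depth=1)
Step 2: declare d=23 at depth 1
Step 3: declare e=(read d)=23 at depth 1
Step 4: declare c=(read d)=23 at depth 1
Step 5: declare e=(read c)=23 at depth 1
Visible at query point: c=23 d=23 e=23

Answer: 23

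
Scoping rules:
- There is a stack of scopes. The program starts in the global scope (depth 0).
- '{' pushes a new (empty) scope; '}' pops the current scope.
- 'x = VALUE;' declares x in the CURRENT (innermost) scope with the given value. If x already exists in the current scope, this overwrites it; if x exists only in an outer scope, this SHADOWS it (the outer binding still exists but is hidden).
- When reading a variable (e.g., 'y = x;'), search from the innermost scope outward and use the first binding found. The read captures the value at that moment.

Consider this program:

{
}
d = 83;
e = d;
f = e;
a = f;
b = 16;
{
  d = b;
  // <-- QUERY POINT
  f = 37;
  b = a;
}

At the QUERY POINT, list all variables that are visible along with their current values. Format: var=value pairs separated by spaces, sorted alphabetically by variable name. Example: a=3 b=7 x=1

Step 1: enter scope (depth=1)
Step 2: exit scope (depth=0)
Step 3: declare d=83 at depth 0
Step 4: declare e=(read d)=83 at depth 0
Step 5: declare f=(read e)=83 at depth 0
Step 6: declare a=(read f)=83 at depth 0
Step 7: declare b=16 at depth 0
Step 8: enter scope (depth=1)
Step 9: declare d=(read b)=16 at depth 1
Visible at query point: a=83 b=16 d=16 e=83 f=83

Answer: a=83 b=16 d=16 e=83 f=83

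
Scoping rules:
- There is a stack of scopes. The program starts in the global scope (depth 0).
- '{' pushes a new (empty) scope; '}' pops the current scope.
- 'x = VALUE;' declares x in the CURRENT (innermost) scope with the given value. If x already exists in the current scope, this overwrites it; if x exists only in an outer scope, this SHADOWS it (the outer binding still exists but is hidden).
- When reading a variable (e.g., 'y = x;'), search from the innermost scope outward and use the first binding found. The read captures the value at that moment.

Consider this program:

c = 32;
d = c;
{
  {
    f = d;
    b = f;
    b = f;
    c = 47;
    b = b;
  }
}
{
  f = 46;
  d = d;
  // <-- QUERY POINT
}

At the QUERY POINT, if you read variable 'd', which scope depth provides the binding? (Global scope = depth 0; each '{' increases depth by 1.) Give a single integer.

Answer: 1

Derivation:
Step 1: declare c=32 at depth 0
Step 2: declare d=(read c)=32 at depth 0
Step 3: enter scope (depth=1)
Step 4: enter scope (depth=2)
Step 5: declare f=(read d)=32 at depth 2
Step 6: declare b=(read f)=32 at depth 2
Step 7: declare b=(read f)=32 at depth 2
Step 8: declare c=47 at depth 2
Step 9: declare b=(read b)=32 at depth 2
Step 10: exit scope (depth=1)
Step 11: exit scope (depth=0)
Step 12: enter scope (depth=1)
Step 13: declare f=46 at depth 1
Step 14: declare d=(read d)=32 at depth 1
Visible at query point: c=32 d=32 f=46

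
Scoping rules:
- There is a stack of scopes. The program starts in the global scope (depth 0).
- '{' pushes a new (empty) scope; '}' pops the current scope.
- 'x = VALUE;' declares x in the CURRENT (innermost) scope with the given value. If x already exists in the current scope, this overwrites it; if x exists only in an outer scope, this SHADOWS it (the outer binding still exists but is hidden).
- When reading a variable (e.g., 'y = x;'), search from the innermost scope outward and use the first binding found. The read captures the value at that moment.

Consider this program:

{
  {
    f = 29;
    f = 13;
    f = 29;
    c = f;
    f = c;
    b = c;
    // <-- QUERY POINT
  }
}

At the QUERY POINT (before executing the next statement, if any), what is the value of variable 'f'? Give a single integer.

Answer: 29

Derivation:
Step 1: enter scope (depth=1)
Step 2: enter scope (depth=2)
Step 3: declare f=29 at depth 2
Step 4: declare f=13 at depth 2
Step 5: declare f=29 at depth 2
Step 6: declare c=(read f)=29 at depth 2
Step 7: declare f=(read c)=29 at depth 2
Step 8: declare b=(read c)=29 at depth 2
Visible at query point: b=29 c=29 f=29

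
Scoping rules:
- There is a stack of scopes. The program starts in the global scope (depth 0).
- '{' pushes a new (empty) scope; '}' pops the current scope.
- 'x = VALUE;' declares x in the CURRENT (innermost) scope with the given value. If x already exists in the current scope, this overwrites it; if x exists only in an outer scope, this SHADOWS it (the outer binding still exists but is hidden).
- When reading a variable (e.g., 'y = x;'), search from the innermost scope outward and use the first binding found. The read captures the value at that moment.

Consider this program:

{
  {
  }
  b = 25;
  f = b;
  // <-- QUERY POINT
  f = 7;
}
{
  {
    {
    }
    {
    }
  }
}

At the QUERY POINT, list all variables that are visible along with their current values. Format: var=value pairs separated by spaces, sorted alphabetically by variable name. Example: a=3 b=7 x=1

Step 1: enter scope (depth=1)
Step 2: enter scope (depth=2)
Step 3: exit scope (depth=1)
Step 4: declare b=25 at depth 1
Step 5: declare f=(read b)=25 at depth 1
Visible at query point: b=25 f=25

Answer: b=25 f=25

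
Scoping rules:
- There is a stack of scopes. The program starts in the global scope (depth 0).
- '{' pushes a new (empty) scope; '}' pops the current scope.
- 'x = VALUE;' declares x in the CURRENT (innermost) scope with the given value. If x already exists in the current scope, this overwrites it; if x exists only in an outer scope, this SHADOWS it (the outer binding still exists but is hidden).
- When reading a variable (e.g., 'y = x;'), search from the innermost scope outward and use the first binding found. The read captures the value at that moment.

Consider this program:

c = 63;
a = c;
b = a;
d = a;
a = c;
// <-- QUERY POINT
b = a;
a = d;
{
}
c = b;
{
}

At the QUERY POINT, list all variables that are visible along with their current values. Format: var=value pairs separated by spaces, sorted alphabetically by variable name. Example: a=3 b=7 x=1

Step 1: declare c=63 at depth 0
Step 2: declare a=(read c)=63 at depth 0
Step 3: declare b=(read a)=63 at depth 0
Step 4: declare d=(read a)=63 at depth 0
Step 5: declare a=(read c)=63 at depth 0
Visible at query point: a=63 b=63 c=63 d=63

Answer: a=63 b=63 c=63 d=63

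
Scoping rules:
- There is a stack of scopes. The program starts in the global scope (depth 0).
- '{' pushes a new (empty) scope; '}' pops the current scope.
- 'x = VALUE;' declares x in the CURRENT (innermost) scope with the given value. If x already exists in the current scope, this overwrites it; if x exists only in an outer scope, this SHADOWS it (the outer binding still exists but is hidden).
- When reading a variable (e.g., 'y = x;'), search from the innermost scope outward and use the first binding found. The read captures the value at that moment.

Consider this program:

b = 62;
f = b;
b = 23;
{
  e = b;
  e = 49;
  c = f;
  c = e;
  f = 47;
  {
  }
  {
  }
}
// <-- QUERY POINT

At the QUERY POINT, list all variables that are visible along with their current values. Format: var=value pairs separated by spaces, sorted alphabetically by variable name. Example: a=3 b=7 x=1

Answer: b=23 f=62

Derivation:
Step 1: declare b=62 at depth 0
Step 2: declare f=(read b)=62 at depth 0
Step 3: declare b=23 at depth 0
Step 4: enter scope (depth=1)
Step 5: declare e=(read b)=23 at depth 1
Step 6: declare e=49 at depth 1
Step 7: declare c=(read f)=62 at depth 1
Step 8: declare c=(read e)=49 at depth 1
Step 9: declare f=47 at depth 1
Step 10: enter scope (depth=2)
Step 11: exit scope (depth=1)
Step 12: enter scope (depth=2)
Step 13: exit scope (depth=1)
Step 14: exit scope (depth=0)
Visible at query point: b=23 f=62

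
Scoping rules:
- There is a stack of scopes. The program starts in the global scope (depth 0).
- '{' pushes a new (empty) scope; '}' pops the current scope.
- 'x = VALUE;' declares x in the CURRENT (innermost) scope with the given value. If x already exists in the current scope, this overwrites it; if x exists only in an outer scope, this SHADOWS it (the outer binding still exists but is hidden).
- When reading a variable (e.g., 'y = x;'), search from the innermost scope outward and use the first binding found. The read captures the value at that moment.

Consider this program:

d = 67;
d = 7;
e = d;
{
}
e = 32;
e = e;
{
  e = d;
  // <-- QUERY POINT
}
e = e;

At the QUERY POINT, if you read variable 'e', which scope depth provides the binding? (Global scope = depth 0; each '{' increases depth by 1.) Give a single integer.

Step 1: declare d=67 at depth 0
Step 2: declare d=7 at depth 0
Step 3: declare e=(read d)=7 at depth 0
Step 4: enter scope (depth=1)
Step 5: exit scope (depth=0)
Step 6: declare e=32 at depth 0
Step 7: declare e=(read e)=32 at depth 0
Step 8: enter scope (depth=1)
Step 9: declare e=(read d)=7 at depth 1
Visible at query point: d=7 e=7

Answer: 1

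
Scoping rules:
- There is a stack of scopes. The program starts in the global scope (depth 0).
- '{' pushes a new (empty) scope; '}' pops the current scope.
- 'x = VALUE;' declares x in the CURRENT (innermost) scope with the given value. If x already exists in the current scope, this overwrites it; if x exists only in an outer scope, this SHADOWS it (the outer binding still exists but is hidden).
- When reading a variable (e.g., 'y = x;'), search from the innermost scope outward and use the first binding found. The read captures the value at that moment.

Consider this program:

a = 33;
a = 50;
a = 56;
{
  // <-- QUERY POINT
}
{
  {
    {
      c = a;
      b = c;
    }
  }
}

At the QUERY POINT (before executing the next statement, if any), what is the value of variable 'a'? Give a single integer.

Answer: 56

Derivation:
Step 1: declare a=33 at depth 0
Step 2: declare a=50 at depth 0
Step 3: declare a=56 at depth 0
Step 4: enter scope (depth=1)
Visible at query point: a=56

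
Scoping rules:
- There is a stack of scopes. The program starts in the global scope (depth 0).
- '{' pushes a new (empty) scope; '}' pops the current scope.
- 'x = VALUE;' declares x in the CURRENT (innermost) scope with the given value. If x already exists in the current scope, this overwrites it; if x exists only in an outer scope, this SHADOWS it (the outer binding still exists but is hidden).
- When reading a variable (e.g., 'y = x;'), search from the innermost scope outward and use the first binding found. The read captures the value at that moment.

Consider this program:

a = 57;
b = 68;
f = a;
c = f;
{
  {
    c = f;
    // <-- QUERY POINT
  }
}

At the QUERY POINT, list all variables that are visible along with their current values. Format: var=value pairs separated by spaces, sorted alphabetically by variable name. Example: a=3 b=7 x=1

Answer: a=57 b=68 c=57 f=57

Derivation:
Step 1: declare a=57 at depth 0
Step 2: declare b=68 at depth 0
Step 3: declare f=(read a)=57 at depth 0
Step 4: declare c=(read f)=57 at depth 0
Step 5: enter scope (depth=1)
Step 6: enter scope (depth=2)
Step 7: declare c=(read f)=57 at depth 2
Visible at query point: a=57 b=68 c=57 f=57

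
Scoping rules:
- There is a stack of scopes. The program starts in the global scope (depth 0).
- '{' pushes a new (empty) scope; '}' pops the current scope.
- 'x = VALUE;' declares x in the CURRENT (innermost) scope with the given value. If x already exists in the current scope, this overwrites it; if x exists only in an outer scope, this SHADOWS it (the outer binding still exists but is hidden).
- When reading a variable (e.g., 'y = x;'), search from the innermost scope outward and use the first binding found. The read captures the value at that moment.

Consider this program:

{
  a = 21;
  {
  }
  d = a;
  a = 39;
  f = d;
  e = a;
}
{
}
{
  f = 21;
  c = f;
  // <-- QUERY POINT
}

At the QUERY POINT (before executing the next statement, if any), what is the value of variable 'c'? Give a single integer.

Answer: 21

Derivation:
Step 1: enter scope (depth=1)
Step 2: declare a=21 at depth 1
Step 3: enter scope (depth=2)
Step 4: exit scope (depth=1)
Step 5: declare d=(read a)=21 at depth 1
Step 6: declare a=39 at depth 1
Step 7: declare f=(read d)=21 at depth 1
Step 8: declare e=(read a)=39 at depth 1
Step 9: exit scope (depth=0)
Step 10: enter scope (depth=1)
Step 11: exit scope (depth=0)
Step 12: enter scope (depth=1)
Step 13: declare f=21 at depth 1
Step 14: declare c=(read f)=21 at depth 1
Visible at query point: c=21 f=21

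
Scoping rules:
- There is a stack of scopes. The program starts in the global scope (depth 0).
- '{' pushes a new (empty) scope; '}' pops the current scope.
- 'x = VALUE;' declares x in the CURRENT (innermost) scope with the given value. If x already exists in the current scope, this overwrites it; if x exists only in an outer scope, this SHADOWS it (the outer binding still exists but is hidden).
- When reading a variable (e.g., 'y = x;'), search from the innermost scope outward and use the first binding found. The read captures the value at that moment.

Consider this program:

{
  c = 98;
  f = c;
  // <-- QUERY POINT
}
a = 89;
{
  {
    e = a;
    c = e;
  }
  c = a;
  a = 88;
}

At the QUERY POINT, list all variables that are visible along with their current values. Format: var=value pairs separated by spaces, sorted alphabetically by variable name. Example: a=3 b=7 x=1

Step 1: enter scope (depth=1)
Step 2: declare c=98 at depth 1
Step 3: declare f=(read c)=98 at depth 1
Visible at query point: c=98 f=98

Answer: c=98 f=98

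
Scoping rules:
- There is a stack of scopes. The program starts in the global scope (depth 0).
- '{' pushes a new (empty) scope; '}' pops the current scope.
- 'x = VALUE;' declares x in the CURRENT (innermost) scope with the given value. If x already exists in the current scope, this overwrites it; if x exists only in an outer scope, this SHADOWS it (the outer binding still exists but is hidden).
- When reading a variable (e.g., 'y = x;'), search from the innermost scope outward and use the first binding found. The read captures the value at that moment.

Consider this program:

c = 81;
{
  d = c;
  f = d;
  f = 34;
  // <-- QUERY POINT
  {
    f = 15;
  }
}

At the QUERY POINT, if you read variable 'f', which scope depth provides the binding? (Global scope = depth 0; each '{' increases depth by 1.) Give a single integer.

Step 1: declare c=81 at depth 0
Step 2: enter scope (depth=1)
Step 3: declare d=(read c)=81 at depth 1
Step 4: declare f=(read d)=81 at depth 1
Step 5: declare f=34 at depth 1
Visible at query point: c=81 d=81 f=34

Answer: 1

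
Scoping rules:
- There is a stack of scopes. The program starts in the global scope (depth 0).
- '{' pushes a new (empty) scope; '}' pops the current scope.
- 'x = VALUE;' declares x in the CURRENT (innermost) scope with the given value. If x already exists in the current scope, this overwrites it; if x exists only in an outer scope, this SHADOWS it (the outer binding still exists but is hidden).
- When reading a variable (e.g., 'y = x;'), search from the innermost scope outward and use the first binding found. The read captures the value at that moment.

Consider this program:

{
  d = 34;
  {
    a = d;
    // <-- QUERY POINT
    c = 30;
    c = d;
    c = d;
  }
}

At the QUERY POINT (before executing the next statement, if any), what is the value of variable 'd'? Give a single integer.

Step 1: enter scope (depth=1)
Step 2: declare d=34 at depth 1
Step 3: enter scope (depth=2)
Step 4: declare a=(read d)=34 at depth 2
Visible at query point: a=34 d=34

Answer: 34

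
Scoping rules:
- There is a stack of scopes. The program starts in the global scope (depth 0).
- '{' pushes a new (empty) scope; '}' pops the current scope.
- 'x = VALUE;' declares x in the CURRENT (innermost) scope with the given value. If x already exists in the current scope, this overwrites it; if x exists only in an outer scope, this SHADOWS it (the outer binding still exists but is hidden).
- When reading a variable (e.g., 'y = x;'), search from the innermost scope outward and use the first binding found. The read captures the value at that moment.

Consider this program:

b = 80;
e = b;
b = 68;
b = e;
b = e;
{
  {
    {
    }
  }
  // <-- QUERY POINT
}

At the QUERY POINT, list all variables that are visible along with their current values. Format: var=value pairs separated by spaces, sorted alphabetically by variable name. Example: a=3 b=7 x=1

Step 1: declare b=80 at depth 0
Step 2: declare e=(read b)=80 at depth 0
Step 3: declare b=68 at depth 0
Step 4: declare b=(read e)=80 at depth 0
Step 5: declare b=(read e)=80 at depth 0
Step 6: enter scope (depth=1)
Step 7: enter scope (depth=2)
Step 8: enter scope (depth=3)
Step 9: exit scope (depth=2)
Step 10: exit scope (depth=1)
Visible at query point: b=80 e=80

Answer: b=80 e=80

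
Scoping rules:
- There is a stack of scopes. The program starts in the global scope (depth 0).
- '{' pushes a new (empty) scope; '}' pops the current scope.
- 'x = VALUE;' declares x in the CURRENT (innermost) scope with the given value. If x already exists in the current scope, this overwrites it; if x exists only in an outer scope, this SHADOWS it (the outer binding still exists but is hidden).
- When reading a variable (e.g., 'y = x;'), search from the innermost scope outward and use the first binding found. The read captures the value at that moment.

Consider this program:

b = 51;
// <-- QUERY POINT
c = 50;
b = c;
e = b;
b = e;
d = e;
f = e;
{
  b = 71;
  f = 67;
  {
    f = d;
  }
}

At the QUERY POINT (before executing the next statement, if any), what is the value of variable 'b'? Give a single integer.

Answer: 51

Derivation:
Step 1: declare b=51 at depth 0
Visible at query point: b=51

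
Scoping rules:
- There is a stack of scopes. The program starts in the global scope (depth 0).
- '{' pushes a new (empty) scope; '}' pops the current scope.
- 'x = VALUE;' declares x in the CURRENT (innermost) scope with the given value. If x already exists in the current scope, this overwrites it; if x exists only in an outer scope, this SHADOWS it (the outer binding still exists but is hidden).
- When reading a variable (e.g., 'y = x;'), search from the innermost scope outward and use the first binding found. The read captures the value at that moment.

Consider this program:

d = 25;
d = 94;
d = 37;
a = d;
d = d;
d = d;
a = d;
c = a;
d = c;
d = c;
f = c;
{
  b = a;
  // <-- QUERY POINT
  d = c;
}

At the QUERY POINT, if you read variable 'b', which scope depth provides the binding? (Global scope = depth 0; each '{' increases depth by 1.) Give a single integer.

Step 1: declare d=25 at depth 0
Step 2: declare d=94 at depth 0
Step 3: declare d=37 at depth 0
Step 4: declare a=(read d)=37 at depth 0
Step 5: declare d=(read d)=37 at depth 0
Step 6: declare d=(read d)=37 at depth 0
Step 7: declare a=(read d)=37 at depth 0
Step 8: declare c=(read a)=37 at depth 0
Step 9: declare d=(read c)=37 at depth 0
Step 10: declare d=(read c)=37 at depth 0
Step 11: declare f=(read c)=37 at depth 0
Step 12: enter scope (depth=1)
Step 13: declare b=(read a)=37 at depth 1
Visible at query point: a=37 b=37 c=37 d=37 f=37

Answer: 1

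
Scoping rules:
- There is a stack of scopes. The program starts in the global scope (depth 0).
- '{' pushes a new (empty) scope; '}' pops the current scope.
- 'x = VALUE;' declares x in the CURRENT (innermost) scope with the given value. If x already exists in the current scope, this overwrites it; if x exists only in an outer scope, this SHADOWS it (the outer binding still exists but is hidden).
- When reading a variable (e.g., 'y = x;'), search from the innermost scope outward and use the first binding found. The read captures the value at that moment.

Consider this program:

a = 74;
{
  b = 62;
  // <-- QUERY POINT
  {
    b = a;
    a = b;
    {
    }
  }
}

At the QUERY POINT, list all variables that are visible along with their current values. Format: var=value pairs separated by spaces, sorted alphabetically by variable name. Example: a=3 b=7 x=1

Answer: a=74 b=62

Derivation:
Step 1: declare a=74 at depth 0
Step 2: enter scope (depth=1)
Step 3: declare b=62 at depth 1
Visible at query point: a=74 b=62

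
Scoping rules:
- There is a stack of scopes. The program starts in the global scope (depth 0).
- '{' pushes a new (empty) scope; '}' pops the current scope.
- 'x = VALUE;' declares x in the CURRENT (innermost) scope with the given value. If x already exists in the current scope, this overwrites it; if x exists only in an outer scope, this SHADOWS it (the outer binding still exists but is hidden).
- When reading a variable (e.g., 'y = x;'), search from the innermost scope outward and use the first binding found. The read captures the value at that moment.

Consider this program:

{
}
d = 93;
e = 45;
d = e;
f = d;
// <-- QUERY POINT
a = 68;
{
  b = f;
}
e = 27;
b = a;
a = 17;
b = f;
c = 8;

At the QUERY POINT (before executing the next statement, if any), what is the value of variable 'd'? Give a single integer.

Answer: 45

Derivation:
Step 1: enter scope (depth=1)
Step 2: exit scope (depth=0)
Step 3: declare d=93 at depth 0
Step 4: declare e=45 at depth 0
Step 5: declare d=(read e)=45 at depth 0
Step 6: declare f=(read d)=45 at depth 0
Visible at query point: d=45 e=45 f=45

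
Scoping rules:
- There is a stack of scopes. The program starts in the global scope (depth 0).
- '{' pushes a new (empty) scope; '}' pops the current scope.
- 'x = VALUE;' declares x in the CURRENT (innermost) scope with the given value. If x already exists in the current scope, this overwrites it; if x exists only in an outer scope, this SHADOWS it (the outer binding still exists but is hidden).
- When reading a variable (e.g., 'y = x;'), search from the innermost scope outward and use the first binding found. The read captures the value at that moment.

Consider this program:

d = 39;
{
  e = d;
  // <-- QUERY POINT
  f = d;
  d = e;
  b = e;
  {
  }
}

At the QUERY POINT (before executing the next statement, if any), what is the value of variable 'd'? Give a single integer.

Answer: 39

Derivation:
Step 1: declare d=39 at depth 0
Step 2: enter scope (depth=1)
Step 3: declare e=(read d)=39 at depth 1
Visible at query point: d=39 e=39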